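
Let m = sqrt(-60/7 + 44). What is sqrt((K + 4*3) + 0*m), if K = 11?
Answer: sqrt(23) ≈ 4.7958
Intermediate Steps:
m = 2*sqrt(434)/7 (m = sqrt(-60*1/7 + 44) = sqrt(-60/7 + 44) = sqrt(248/7) = 2*sqrt(434)/7 ≈ 5.9522)
sqrt((K + 4*3) + 0*m) = sqrt((11 + 4*3) + 0*(2*sqrt(434)/7)) = sqrt((11 + 12) + 0) = sqrt(23 + 0) = sqrt(23)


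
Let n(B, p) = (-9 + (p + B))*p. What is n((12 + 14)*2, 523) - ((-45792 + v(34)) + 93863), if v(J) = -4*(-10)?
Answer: 247907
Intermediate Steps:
v(J) = 40
n(B, p) = p*(-9 + B + p) (n(B, p) = (-9 + (B + p))*p = (-9 + B + p)*p = p*(-9 + B + p))
n((12 + 14)*2, 523) - ((-45792 + v(34)) + 93863) = 523*(-9 + (12 + 14)*2 + 523) - ((-45792 + 40) + 93863) = 523*(-9 + 26*2 + 523) - (-45752 + 93863) = 523*(-9 + 52 + 523) - 1*48111 = 523*566 - 48111 = 296018 - 48111 = 247907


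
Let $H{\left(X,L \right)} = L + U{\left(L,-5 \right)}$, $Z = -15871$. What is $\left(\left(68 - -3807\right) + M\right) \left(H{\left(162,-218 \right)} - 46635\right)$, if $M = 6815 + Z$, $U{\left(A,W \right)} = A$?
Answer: $243874851$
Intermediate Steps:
$M = -9056$ ($M = 6815 - 15871 = -9056$)
$H{\left(X,L \right)} = 2 L$ ($H{\left(X,L \right)} = L + L = 2 L$)
$\left(\left(68 - -3807\right) + M\right) \left(H{\left(162,-218 \right)} - 46635\right) = \left(\left(68 - -3807\right) - 9056\right) \left(2 \left(-218\right) - 46635\right) = \left(\left(68 + 3807\right) - 9056\right) \left(-436 - 46635\right) = \left(3875 - 9056\right) \left(-47071\right) = \left(-5181\right) \left(-47071\right) = 243874851$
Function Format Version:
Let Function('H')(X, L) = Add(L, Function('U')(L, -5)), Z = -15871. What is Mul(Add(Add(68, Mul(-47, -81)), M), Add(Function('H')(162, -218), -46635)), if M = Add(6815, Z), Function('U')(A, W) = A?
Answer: 243874851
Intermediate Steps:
M = -9056 (M = Add(6815, -15871) = -9056)
Function('H')(X, L) = Mul(2, L) (Function('H')(X, L) = Add(L, L) = Mul(2, L))
Mul(Add(Add(68, Mul(-47, -81)), M), Add(Function('H')(162, -218), -46635)) = Mul(Add(Add(68, Mul(-47, -81)), -9056), Add(Mul(2, -218), -46635)) = Mul(Add(Add(68, 3807), -9056), Add(-436, -46635)) = Mul(Add(3875, -9056), -47071) = Mul(-5181, -47071) = 243874851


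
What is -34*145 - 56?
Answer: -4986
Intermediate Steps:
-34*145 - 56 = -4930 - 56 = -4986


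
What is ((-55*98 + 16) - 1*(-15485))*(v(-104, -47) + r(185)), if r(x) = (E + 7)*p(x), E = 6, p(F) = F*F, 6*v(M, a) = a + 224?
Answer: 8997869899/2 ≈ 4.4989e+9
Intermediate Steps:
v(M, a) = 112/3 + a/6 (v(M, a) = (a + 224)/6 = (224 + a)/6 = 112/3 + a/6)
p(F) = F**2
r(x) = 13*x**2 (r(x) = (6 + 7)*x**2 = 13*x**2)
((-55*98 + 16) - 1*(-15485))*(v(-104, -47) + r(185)) = ((-55*98 + 16) - 1*(-15485))*((112/3 + (1/6)*(-47)) + 13*185**2) = ((-5390 + 16) + 15485)*((112/3 - 47/6) + 13*34225) = (-5374 + 15485)*(59/2 + 444925) = 10111*(889909/2) = 8997869899/2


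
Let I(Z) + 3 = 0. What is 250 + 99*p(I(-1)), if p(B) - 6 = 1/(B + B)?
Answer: 1655/2 ≈ 827.50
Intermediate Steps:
I(Z) = -3 (I(Z) = -3 + 0 = -3)
p(B) = 6 + 1/(2*B) (p(B) = 6 + 1/(B + B) = 6 + 1/(2*B))
250 + 99*p(I(-1)) = 250 + 99*(6 + (1/2)/(-3)) = 250 + 99*(6 + (1/2)*(-1/3)) = 250 + 99*(6 - 1/6) = 250 + 99*(35/6) = 250 + 1155/2 = 1655/2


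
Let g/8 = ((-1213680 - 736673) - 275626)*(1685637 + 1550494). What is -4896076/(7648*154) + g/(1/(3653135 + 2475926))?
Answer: -104001522263018660031581395/294448 ≈ -3.5321e+20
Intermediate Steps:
g = -57628477177992 (g = 8*(((-1213680 - 736673) - 275626)*(1685637 + 1550494)) = 8*((-1950353 - 275626)*3236131) = 8*(-2225979*3236131) = 8*(-7203559647249) = -57628477177992)
-4896076/(7648*154) + g/(1/(3653135 + 2475926)) = -4896076/(7648*154) - 57628477177992/(1/(3653135 + 2475926)) = -4896076/1177792 - 57628477177992/(1/6129061) = -4896076*1/1177792 - 57628477177992/1/6129061 = -1224019/294448 - 57628477177992*6129061 = -1224019/294448 - 353208451961020825512 = -104001522263018660031581395/294448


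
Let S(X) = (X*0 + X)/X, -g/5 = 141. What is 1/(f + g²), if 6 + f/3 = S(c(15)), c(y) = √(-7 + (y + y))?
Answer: 1/497010 ≈ 2.0120e-6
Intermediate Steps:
g = -705 (g = -5*141 = -705)
c(y) = √(-7 + 2*y)
S(X) = 1 (S(X) = (0 + X)/X = X/X = 1)
f = -15 (f = -18 + 3*1 = -18 + 3 = -15)
1/(f + g²) = 1/(-15 + (-705)²) = 1/(-15 + 497025) = 1/497010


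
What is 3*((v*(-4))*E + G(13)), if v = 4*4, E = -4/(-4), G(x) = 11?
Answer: -159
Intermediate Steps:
E = 1 (E = -4*(-¼) = 1)
v = 16
3*((v*(-4))*E + G(13)) = 3*((16*(-4))*1 + 11) = 3*(-64*1 + 11) = 3*(-64 + 11) = 3*(-53) = -159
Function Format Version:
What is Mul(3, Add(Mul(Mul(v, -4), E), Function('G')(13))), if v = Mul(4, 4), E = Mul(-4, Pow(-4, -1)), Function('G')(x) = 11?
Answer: -159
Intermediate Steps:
E = 1 (E = Mul(-4, Rational(-1, 4)) = 1)
v = 16
Mul(3, Add(Mul(Mul(v, -4), E), Function('G')(13))) = Mul(3, Add(Mul(Mul(16, -4), 1), 11)) = Mul(3, Add(Mul(-64, 1), 11)) = Mul(3, Add(-64, 11)) = Mul(3, -53) = -159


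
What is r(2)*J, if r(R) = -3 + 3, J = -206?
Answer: 0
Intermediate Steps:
r(R) = 0
r(2)*J = 0*(-206) = 0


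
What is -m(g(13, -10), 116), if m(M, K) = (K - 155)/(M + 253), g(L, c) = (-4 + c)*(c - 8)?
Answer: 39/505 ≈ 0.077228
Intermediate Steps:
g(L, c) = (-8 + c)*(-4 + c) (g(L, c) = (-4 + c)*(-8 + c) = (-8 + c)*(-4 + c))
m(M, K) = (-155 + K)/(253 + M)
-m(g(13, -10), 116) = -(-155 + 116)/(253 + (32 + (-10)² - 12*(-10))) = -(-39)/(253 + (32 + 100 + 120)) = -(-39)/(253 + 252) = -(-39)/505 = -1*(-39/505) = 39/505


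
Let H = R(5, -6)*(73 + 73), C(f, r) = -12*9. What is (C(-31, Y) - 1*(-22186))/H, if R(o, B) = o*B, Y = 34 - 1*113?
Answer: -11039/2190 ≈ -5.0406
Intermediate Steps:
Y = -79 (Y = 34 - 113 = -79)
R(o, B) = B*o
C(f, r) = -108
H = -4380 (H = (-6*5)*(73 + 73) = -30*146 = -4380)
(C(-31, Y) - 1*(-22186))/H = (-108 - 1*(-22186))/(-4380) = (-108 + 22186)*(-1/4380) = 22078*(-1/4380) = -11039/2190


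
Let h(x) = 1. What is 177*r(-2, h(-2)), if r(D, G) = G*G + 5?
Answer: 1062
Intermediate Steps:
r(D, G) = 5 + G² (r(D, G) = G² + 5 = 5 + G²)
177*r(-2, h(-2)) = 177*(5 + 1²) = 177*(5 + 1) = 177*6 = 1062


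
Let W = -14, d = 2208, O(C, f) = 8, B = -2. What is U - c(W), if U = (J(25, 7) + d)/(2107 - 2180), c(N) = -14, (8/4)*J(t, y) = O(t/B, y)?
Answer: -1190/73 ≈ -16.301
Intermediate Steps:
J(t, y) = 4 (J(t, y) = (½)*8 = 4)
U = -2212/73 (U = (4 + 2208)/(2107 - 2180) = 2212/(-73) = 2212*(-1/73) = -2212/73 ≈ -30.301)
U - c(W) = -2212/73 - 1*(-14) = -2212/73 + 14 = -1190/73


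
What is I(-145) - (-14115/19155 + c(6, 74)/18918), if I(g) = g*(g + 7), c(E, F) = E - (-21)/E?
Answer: 966850185133/48316572 ≈ 20011.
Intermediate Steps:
c(E, F) = E + 21/E
I(g) = g*(7 + g)
I(-145) - (-14115/19155 + c(6, 74)/18918) = -145*(7 - 145) - (-14115/19155 + (6 + 21/6)/18918) = -145*(-138) - (-14115*1/19155 + (6 + 21*(⅙))*(1/18918)) = 20010 - (-941/1277 + (6 + 7/2)*(1/18918)) = 20010 - (-941/1277 + (19/2)*(1/18918)) = 20010 - (-941/1277 + 19/37836) = 20010 - 1*(-35579413/48316572) = 20010 + 35579413/48316572 = 966850185133/48316572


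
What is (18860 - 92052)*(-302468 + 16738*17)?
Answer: 1311747024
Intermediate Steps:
(18860 - 92052)*(-302468 + 16738*17) = -73192*(-302468 + 284546) = -73192*(-17922) = 1311747024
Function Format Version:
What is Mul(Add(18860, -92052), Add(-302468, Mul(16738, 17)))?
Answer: 1311747024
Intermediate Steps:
Mul(Add(18860, -92052), Add(-302468, Mul(16738, 17))) = Mul(-73192, Add(-302468, 284546)) = Mul(-73192, -17922) = 1311747024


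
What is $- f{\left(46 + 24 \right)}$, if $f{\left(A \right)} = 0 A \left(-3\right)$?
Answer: $0$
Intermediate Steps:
$f{\left(A \right)} = 0$ ($f{\left(A \right)} = 0 \left(-3\right) = 0$)
$- f{\left(46 + 24 \right)} = \left(-1\right) 0 = 0$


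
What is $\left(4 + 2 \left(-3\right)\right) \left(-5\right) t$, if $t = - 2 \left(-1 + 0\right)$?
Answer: $20$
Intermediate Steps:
$t = 2$ ($t = \left(-2\right) \left(-1\right) = 2$)
$\left(4 + 2 \left(-3\right)\right) \left(-5\right) t = \left(4 + 2 \left(-3\right)\right) \left(-5\right) 2 = \left(4 - 6\right) \left(-5\right) 2 = \left(-2\right) \left(-5\right) 2 = 10 \cdot 2 = 20$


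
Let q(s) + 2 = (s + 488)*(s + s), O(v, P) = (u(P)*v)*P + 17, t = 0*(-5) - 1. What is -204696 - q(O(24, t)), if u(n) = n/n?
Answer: -197960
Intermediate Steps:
t = -1 (t = 0 - 1 = -1)
u(n) = 1
O(v, P) = 17 + P*v (O(v, P) = (1*v)*P + 17 = v*P + 17 = P*v + 17 = 17 + P*v)
q(s) = -2 + 2*s*(488 + s) (q(s) = -2 + (s + 488)*(s + s) = -2 + (488 + s)*(2*s) = -2 + 2*s*(488 + s))
-204696 - q(O(24, t)) = -204696 - (-2 + 2*(17 - 1*24)**2 + 976*(17 - 1*24)) = -204696 - (-2 + 2*(17 - 24)**2 + 976*(17 - 24)) = -204696 - (-2 + 2*(-7)**2 + 976*(-7)) = -204696 - (-2 + 2*49 - 6832) = -204696 - (-2 + 98 - 6832) = -204696 - 1*(-6736) = -204696 + 6736 = -197960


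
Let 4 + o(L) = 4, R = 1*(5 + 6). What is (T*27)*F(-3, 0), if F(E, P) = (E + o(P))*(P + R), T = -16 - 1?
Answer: 15147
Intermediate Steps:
T = -17
R = 11 (R = 1*11 = 11)
o(L) = 0 (o(L) = -4 + 4 = 0)
F(E, P) = E*(11 + P) (F(E, P) = (E + 0)*(P + 11) = E*(11 + P))
(T*27)*F(-3, 0) = (-17*27)*(-3*(11 + 0)) = -(-1377)*11 = -459*(-33) = 15147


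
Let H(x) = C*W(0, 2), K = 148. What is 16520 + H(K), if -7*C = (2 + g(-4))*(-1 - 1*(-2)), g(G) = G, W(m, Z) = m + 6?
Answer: 115652/7 ≈ 16522.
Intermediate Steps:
W(m, Z) = 6 + m
C = 2/7 (C = -(2 - 4)*(-1 - 1*(-2))/7 = -(-2)*(-1 + 2)/7 = -(-2)/7 = -1/7*(-2) = 2/7 ≈ 0.28571)
H(x) = 12/7 (H(x) = 2*(6 + 0)/7 = (2/7)*6 = 12/7)
16520 + H(K) = 16520 + 12/7 = 115652/7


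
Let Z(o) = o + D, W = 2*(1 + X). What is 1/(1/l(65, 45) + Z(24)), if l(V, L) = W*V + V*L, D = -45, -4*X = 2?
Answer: -2990/62789 ≈ -0.047620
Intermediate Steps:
X = -½ (X = -¼*2 = -½ ≈ -0.50000)
W = 1 (W = 2*(1 - ½) = 2*(½) = 1)
l(V, L) = V + L*V (l(V, L) = 1*V + V*L = V + L*V)
Z(o) = -45 + o (Z(o) = o - 45 = -45 + o)
1/(1/l(65, 45) + Z(24)) = 1/(1/(65*(1 + 45)) + (-45 + 24)) = 1/(1/(65*46) - 21) = 1/(1/2990 - 21) = 1/(-62789/2990) = -2990/62789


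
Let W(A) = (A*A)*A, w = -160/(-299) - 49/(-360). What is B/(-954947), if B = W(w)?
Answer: -377165176029251/1190968667363861568000 ≈ -3.1669e-7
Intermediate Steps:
w = 72251/107640 (w = -160*(-1/299) - 49*(-1/360) = 160/299 + 49/360 = 72251/107640 ≈ 0.67123)
W(A) = A³ (W(A) = A²*A = A³)
B = 377165176029251/1247156823744000 (B = (72251/107640)³ = 377165176029251/1247156823744000 ≈ 0.30242)
B/(-954947) = (377165176029251/1247156823744000)/(-954947) = (377165176029251/1247156823744000)*(-1/954947) = -377165176029251/1190968667363861568000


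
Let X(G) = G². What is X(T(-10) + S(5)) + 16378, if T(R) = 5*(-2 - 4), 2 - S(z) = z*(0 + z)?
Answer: 19187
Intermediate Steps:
S(z) = 2 - z² (S(z) = 2 - z*(0 + z) = 2 - z*z = 2 - z²)
T(R) = -30 (T(R) = 5*(-6) = -30)
X(T(-10) + S(5)) + 16378 = (-30 + (2 - 1*5²))² + 16378 = (-30 + (2 - 1*25))² + 16378 = (-30 + (2 - 25))² + 16378 = (-30 - 23)² + 16378 = (-53)² + 16378 = 2809 + 16378 = 19187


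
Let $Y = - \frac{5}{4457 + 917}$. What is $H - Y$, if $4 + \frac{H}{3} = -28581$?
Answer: $- \frac{460847365}{5374} \approx -85755.0$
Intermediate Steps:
$H = -85755$ ($H = -12 + 3 \left(-28581\right) = -12 - 85743 = -85755$)
$Y = - \frac{5}{5374} \approx -0.00093041$
$H - Y = -85755 - - \frac{5}{5374} = -85755 + \frac{5}{5374} = - \frac{460847365}{5374}$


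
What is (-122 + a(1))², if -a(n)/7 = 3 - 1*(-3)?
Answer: 26896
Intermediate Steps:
a(n) = -42 (a(n) = -7*(3 - 1*(-3)) = -7*(3 + 3) = -7*6 = -42)
(-122 + a(1))² = (-122 - 42)² = (-164)² = 26896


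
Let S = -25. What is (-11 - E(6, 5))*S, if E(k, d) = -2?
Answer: 225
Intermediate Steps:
(-11 - E(6, 5))*S = (-11 - 1*(-2))*(-25) = (-11 + 2)*(-25) = -9*(-25) = 225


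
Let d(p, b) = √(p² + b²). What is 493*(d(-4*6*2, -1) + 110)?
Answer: 54230 + 493*√2305 ≈ 77899.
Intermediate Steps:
d(p, b) = √(b² + p²)
493*(d(-4*6*2, -1) + 110) = 493*(√((-1)² + (-4*6*2)²) + 110) = 493*(√(1 + (-24*2)²) + 110) = 493*(√(1 + (-48)²) + 110) = 493*(√(1 + 2304) + 110) = 493*(√2305 + 110) = 493*(110 + √2305) = 54230 + 493*√2305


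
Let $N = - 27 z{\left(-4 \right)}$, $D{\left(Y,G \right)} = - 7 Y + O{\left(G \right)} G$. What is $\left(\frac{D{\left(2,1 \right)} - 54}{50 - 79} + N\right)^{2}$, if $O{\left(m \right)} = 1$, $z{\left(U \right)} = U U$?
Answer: $\frac{155276521}{841} \approx 1.8463 \cdot 10^{5}$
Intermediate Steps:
$z{\left(U \right)} = U^{2}$
$D{\left(Y,G \right)} = G - 7 Y$ ($D{\left(Y,G \right)} = - 7 Y + 1 G = - 7 Y + G = G - 7 Y$)
$N = -432$ ($N = - 27 \left(-4\right)^{2} = \left(-27\right) 16 = -432$)
$\left(\frac{D{\left(2,1 \right)} - 54}{50 - 79} + N\right)^{2} = \left(\frac{\left(1 - 14\right) - 54}{50 - 79} - 432\right)^{2} = \left(\frac{\left(1 - 14\right) - 54}{-29} - 432\right)^{2} = \left(\left(-13 - 54\right) \left(- \frac{1}{29}\right) - 432\right)^{2} = \left(\left(-67\right) \left(- \frac{1}{29}\right) - 432\right)^{2} = \left(\frac{67}{29} - 432\right)^{2} = \left(- \frac{12461}{29}\right)^{2} = \frac{155276521}{841}$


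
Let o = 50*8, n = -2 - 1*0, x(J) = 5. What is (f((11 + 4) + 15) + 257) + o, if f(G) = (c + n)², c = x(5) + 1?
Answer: 673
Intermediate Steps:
c = 6 (c = 5 + 1 = 6)
n = -2 (n = -2 + 0 = -2)
f(G) = 16 (f(G) = (6 - 2)² = 4² = 16)
o = 400
(f((11 + 4) + 15) + 257) + o = (16 + 257) + 400 = 273 + 400 = 673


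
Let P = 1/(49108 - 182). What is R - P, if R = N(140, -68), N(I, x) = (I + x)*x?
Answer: -239541697/48926 ≈ -4896.0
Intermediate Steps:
N(I, x) = x*(I + x)
P = 1/48926 ≈ 2.0439e-5
R = -4896 (R = -68*(140 - 68) = -68*72 = -4896)
R - P = -4896 - 1*1/48926 = -4896 - 1/48926 = -239541697/48926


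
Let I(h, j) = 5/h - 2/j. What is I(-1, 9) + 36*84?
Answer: 27169/9 ≈ 3018.8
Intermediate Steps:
I(h, j) = -2/j + 5/h
I(-1, 9) + 36*84 = (-2/9 + 5/(-1)) + 36*84 = (-2*⅑ + 5*(-1)) + 3024 = (-2/9 - 5) + 3024 = -47/9 + 3024 = 27169/9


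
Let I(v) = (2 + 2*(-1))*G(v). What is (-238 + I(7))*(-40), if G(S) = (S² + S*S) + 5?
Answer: 9520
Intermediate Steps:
G(S) = 5 + 2*S² (G(S) = (S² + S²) + 5 = 2*S² + 5 = 5 + 2*S²)
I(v) = 0 (I(v) = (2 + 2*(-1))*(5 + 2*v²) = (2 - 2)*(5 + 2*v²) = 0*(5 + 2*v²) = 0)
(-238 + I(7))*(-40) = (-238 + 0)*(-40) = -238*(-40) = 9520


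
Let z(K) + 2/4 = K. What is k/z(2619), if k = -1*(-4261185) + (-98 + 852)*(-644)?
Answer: 7551218/5237 ≈ 1441.9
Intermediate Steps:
z(K) = -1/2 + K
k = 3775609 (k = 4261185 + 754*(-644) = 4261185 - 485576 = 3775609)
k/z(2619) = 3775609/(-1/2 + 2619) = 3775609/(5237/2) = 3775609*(2/5237) = 7551218/5237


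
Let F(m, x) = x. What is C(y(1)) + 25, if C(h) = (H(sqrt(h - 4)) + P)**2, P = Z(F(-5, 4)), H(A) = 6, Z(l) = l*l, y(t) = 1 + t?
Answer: 509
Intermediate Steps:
Z(l) = l**2
P = 16 (P = 4**2 = 16)
C(h) = 484 (C(h) = (6 + 16)**2 = 22**2 = 484)
C(y(1)) + 25 = 484 + 25 = 509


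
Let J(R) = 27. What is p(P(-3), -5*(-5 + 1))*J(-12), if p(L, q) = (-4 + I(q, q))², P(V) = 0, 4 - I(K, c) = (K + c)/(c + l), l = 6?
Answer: 10800/169 ≈ 63.905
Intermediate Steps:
I(K, c) = 4 - (K + c)/(6 + c) (I(K, c) = 4 - (K + c)/(c + 6) = 4 - (K + c)/(6 + c))
p(L, q) = (-4 + (24 + 2*q)/(6 + q))² (p(L, q) = (-4 + (24 - q + 3*q)/(6 + q))² = (-4 + (24 + 2*q)/(6 + q))²)
p(P(-3), -5*(-5 + 1))*J(-12) = (4*(-5*(-5 + 1))²/(6 - 5*(-5 + 1))²)*27 = (4*(-5*(-4))²/(6 - 5*(-4))²)*27 = (4*20²/(6 + 20)²)*27 = (4*400/26²)*27 = (4*400*(1/676))*27 = (400/169)*27 = 10800/169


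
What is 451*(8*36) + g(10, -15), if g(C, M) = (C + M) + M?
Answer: 129868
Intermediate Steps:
g(C, M) = C + 2*M
451*(8*36) + g(10, -15) = 451*(8*36) + (10 + 2*(-15)) = 451*288 + (10 - 30) = 129888 - 20 = 129868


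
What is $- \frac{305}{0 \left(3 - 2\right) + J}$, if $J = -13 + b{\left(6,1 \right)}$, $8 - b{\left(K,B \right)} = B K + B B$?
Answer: $\frac{305}{12} \approx 25.417$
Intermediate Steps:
$b{\left(K,B \right)} = 8 - B^{2} - B K$ ($b{\left(K,B \right)} = 8 - \left(B K + B B\right) = 8 - \left(B K + B^{2}\right) = 8 - \left(B^{2} + B K\right) = 8 - B^{2} - B K$)
$J = -12$ ($J = -13 - \left(-7 + 6\right) = -13 - -1 = -13 + 1 = -12$)
$- \frac{305}{0 \left(3 - 2\right) + J} = - \frac{305}{0 \left(3 - 2\right) - 12} = - \frac{305}{0 \cdot 1 - 12} = - \frac{305}{0 - 12} = - \frac{305}{-12} = \left(-305\right) \left(- \frac{1}{12}\right) = \frac{305}{12}$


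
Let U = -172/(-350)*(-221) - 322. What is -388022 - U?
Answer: -67828494/175 ≈ -3.8759e+5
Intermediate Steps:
U = -75356/175 (U = -172*(-1/350)*(-221) - 322 = (86/175)*(-221) - 322 = -19006/175 - 322 = -75356/175 ≈ -430.61)
-388022 - U = -388022 - 1*(-75356/175) = -388022 + 75356/175 = -67828494/175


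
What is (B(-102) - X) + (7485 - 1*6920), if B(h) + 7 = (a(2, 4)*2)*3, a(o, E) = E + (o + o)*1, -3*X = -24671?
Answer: -22853/3 ≈ -7617.7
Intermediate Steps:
X = 24671/3 (X = -⅓*(-24671) = 24671/3 ≈ 8223.7)
a(o, E) = E + 2*o (a(o, E) = E + (2*o)*1 = E + 2*o)
B(h) = 41 (B(h) = -7 + ((4 + 2*2)*2)*3 = -7 + ((4 + 4)*2)*3 = -7 + (8*2)*3 = -7 + 16*3 = -7 + 48 = 41)
(B(-102) - X) + (7485 - 1*6920) = (41 - 1*24671/3) + (7485 - 1*6920) = (41 - 24671/3) + (7485 - 6920) = -24548/3 + 565 = -22853/3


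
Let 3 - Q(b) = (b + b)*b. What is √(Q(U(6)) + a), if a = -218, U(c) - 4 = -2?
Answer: I*√223 ≈ 14.933*I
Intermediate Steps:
U(c) = 2 (U(c) = 4 - 2 = 2)
Q(b) = 3 - 2*b² (Q(b) = 3 - (b + b)*b = 3 - 2*b*b = 3 - 2*b²)
√(Q(U(6)) + a) = √((3 - 2*2²) - 218) = √((3 - 2*4) - 218) = √((3 - 8) - 218) = √(-5 - 218) = √(-223) = I*√223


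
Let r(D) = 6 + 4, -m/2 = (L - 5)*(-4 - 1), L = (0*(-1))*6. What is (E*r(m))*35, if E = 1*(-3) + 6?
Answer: 1050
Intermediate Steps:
L = 0 (L = 0*6 = 0)
m = -50 (m = -2*(0 - 5)*(-4 - 1) = -(-10)*(-5) = -2*25 = -50)
E = 3 (E = -3 + 6 = 3)
r(D) = 10
(E*r(m))*35 = (3*10)*35 = 30*35 = 1050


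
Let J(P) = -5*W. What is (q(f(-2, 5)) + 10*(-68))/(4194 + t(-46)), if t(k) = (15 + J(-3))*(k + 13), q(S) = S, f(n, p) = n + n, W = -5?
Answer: -114/479 ≈ -0.23800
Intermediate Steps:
f(n, p) = 2*n
J(P) = 25 (J(P) = -5*(-5) = 25)
t(k) = 520 + 40*k (t(k) = (15 + 25)*(k + 13) = 40*(13 + k) = 520 + 40*k)
(q(f(-2, 5)) + 10*(-68))/(4194 + t(-46)) = (2*(-2) + 10*(-68))/(4194 + (520 + 40*(-46))) = (-4 - 680)/(4194 + (520 - 1840)) = -684/(4194 - 1320) = -684/2874 = -684*1/2874 = -114/479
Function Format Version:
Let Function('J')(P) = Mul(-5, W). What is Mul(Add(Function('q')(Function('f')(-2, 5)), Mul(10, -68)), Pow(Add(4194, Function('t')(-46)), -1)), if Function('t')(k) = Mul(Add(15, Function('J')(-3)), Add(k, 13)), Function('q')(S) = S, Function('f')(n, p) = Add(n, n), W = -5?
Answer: Rational(-114, 479) ≈ -0.23800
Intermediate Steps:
Function('f')(n, p) = Mul(2, n)
Function('J')(P) = 25 (Function('J')(P) = Mul(-5, -5) = 25)
Function('t')(k) = Add(520, Mul(40, k)) (Function('t')(k) = Mul(Add(15, 25), Add(k, 13)) = Mul(40, Add(13, k)) = Add(520, Mul(40, k)))
Mul(Add(Function('q')(Function('f')(-2, 5)), Mul(10, -68)), Pow(Add(4194, Function('t')(-46)), -1)) = Mul(Add(Mul(2, -2), Mul(10, -68)), Pow(Add(4194, Add(520, Mul(40, -46))), -1)) = Mul(Add(-4, -680), Pow(Add(4194, Add(520, -1840)), -1)) = Mul(-684, Pow(Add(4194, -1320), -1)) = Mul(-684, Pow(2874, -1)) = Mul(-684, Rational(1, 2874)) = Rational(-114, 479)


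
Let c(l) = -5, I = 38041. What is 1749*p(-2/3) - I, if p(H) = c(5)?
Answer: -46786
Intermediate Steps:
p(H) = -5
1749*p(-2/3) - I = 1749*(-5) - 1*38041 = -8745 - 38041 = -46786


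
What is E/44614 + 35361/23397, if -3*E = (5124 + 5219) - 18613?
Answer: 821046692/521916879 ≈ 1.5731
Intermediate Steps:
E = 8270/3 (E = -((5124 + 5219) - 18613)/3 = -(10343 - 18613)/3 = -⅓*(-8270) = 8270/3 ≈ 2756.7)
E/44614 + 35361/23397 = (8270/3)/44614 + 35361/23397 = (8270/3)*(1/44614) + 35361*(1/23397) = 4135/66921 + 11787/7799 = 821046692/521916879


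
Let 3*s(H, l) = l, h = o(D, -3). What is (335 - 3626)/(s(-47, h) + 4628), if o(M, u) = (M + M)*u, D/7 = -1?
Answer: -3291/4642 ≈ -0.70896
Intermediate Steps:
D = -7 (D = 7*(-1) = -7)
o(M, u) = 2*M*u (o(M, u) = (2*M)*u = 2*M*u)
h = 42 (h = 2*(-7)*(-3) = 42)
s(H, l) = l/3
(335 - 3626)/(s(-47, h) + 4628) = (335 - 3626)/((⅓)*42 + 4628) = -3291/(14 + 4628) = -3291/4642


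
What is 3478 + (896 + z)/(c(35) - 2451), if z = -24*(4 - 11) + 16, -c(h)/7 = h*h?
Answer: 19173674/5513 ≈ 3477.9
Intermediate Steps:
c(h) = -7*h² (c(h) = -7*h*h = -7*h²)
z = 184 (z = -24*(-7) + 16 = 168 + 16 = 184)
3478 + (896 + z)/(c(35) - 2451) = 3478 + (896 + 184)/(-7*35² - 2451) = 3478 + 1080/(-7*1225 - 2451) = 3478 + 1080/(-8575 - 2451) = 3478 + 1080/(-11026) = 3478 + 1080*(-1/11026) = 3478 - 540/5513 = 19173674/5513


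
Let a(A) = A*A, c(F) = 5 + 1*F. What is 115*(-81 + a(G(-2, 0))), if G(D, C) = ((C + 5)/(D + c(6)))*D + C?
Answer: -743015/81 ≈ -9173.0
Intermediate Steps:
c(F) = 5 + F
G(D, C) = C + D*(5 + C)/(11 + D) (G(D, C) = ((C + 5)/(D + (5 + 6)))*D + C = ((5 + C)/(D + 11))*D + C = ((5 + C)/(11 + D))*D + C = D*(5 + C)/(11 + D) + C = C + D*(5 + C)/(11 + D))
a(A) = A²
115*(-81 + a(G(-2, 0))) = 115*(-81 + ((5*(-2) + 11*0 + 2*0*(-2))/(11 - 2))²) = 115*(-81 + ((-10 + 0 + 0)/9)²) = 115*(-81 + ((⅑)*(-10))²) = 115*(-81 + (-10/9)²) = 115*(-81 + 100/81) = 115*(-6461/81) = -743015/81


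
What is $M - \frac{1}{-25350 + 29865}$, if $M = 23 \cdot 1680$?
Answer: $\frac{174459599}{4515} \approx 38640.0$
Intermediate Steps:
$M = 38640$
$M - \frac{1}{-25350 + 29865} = 38640 - \frac{1}{-25350 + 29865} = 38640 - \frac{1}{4515} = \frac{174459599}{4515}$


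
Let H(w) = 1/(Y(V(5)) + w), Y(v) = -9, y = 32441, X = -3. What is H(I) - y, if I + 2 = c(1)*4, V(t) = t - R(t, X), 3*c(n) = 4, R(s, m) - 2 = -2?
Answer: -551500/17 ≈ -32441.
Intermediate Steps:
R(s, m) = 0 (R(s, m) = 2 - 2 = 0)
c(n) = 4/3 (c(n) = (⅓)*4 = 4/3)
V(t) = t (V(t) = t - 1*0 = t + 0 = t)
I = 10/3 (I = -2 + (4/3)*4 = -2 + 16/3 = 10/3 ≈ 3.3333)
H(w) = 1/(-9 + w)
H(I) - y = 1/(-9 + 10/3) - 1*32441 = 1/(-17/3) - 32441 = -3/17 - 32441 = -551500/17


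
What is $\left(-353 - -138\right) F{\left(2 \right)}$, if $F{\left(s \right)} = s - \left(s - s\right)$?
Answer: $-430$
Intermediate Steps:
$F{\left(s \right)} = s$ ($F{\left(s \right)} = s - 0 = s + 0 = s$)
$\left(-353 - -138\right) F{\left(2 \right)} = \left(-353 - -138\right) 2 = \left(-353 + 138\right) 2 = \left(-215\right) 2 = -430$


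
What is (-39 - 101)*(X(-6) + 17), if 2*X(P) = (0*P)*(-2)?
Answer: -2380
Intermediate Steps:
X(P) = 0 (X(P) = ((0*P)*(-2))/2 = (0*(-2))/2 = (1/2)*0 = 0)
(-39 - 101)*(X(-6) + 17) = (-39 - 101)*(0 + 17) = -140*17 = -2380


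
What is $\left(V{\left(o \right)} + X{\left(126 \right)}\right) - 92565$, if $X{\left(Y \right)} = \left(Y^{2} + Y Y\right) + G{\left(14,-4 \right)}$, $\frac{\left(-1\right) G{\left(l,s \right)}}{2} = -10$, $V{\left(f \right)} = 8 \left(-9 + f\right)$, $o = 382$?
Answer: $-57809$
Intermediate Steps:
$V{\left(f \right)} = -72 + 8 f$
$G{\left(l,s \right)} = 20$ ($G{\left(l,s \right)} = \left(-2\right) \left(-10\right) = 20$)
$X{\left(Y \right)} = 20 + 2 Y^{2}$ ($X{\left(Y \right)} = \left(Y^{2} + Y Y\right) + 20 = \left(Y^{2} + Y^{2}\right) + 20 = 2 Y^{2} + 20 = 20 + 2 Y^{2}$)
$\left(V{\left(o \right)} + X{\left(126 \right)}\right) - 92565 = \left(\left(-72 + 8 \cdot 382\right) + \left(20 + 2 \cdot 126^{2}\right)\right) - 92565 = \left(\left(-72 + 3056\right) + \left(20 + 2 \cdot 15876\right)\right) - 92565 = \left(2984 + \left(20 + 31752\right)\right) - 92565 = \left(2984 + 31772\right) - 92565 = 34756 - 92565 = -57809$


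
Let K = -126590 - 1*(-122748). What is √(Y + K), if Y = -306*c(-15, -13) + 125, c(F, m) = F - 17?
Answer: 45*√3 ≈ 77.942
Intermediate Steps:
c(F, m) = -17 + F
Y = 9917 (Y = -306*(-17 - 15) + 125 = -306*(-32) + 125 = 9792 + 125 = 9917)
K = -3842 (K = -126590 + 122748 = -3842)
√(Y + K) = √(9917 - 3842) = √6075 = 45*√3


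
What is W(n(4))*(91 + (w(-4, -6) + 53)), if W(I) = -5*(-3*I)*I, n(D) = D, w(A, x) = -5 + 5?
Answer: 34560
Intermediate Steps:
w(A, x) = 0
W(I) = 15*I² (W(I) = -(-15)*I² = 15*I²)
W(n(4))*(91 + (w(-4, -6) + 53)) = (15*4²)*(91 + (0 + 53)) = (15*16)*(91 + 53) = 240*144 = 34560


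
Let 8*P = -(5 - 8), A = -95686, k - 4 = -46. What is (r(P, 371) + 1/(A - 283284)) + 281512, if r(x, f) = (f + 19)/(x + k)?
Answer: 11841596764129/42065670 ≈ 2.8150e+5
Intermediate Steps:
k = -42 (k = 4 - 46 = -42)
P = 3/8 (P = (-(5 - 8))/8 = (-1*(-3))/8 = (1/8)*3 = 3/8 ≈ 0.37500)
r(x, f) = (19 + f)/(-42 + x) (r(x, f) = (f + 19)/(x - 42) = (19 + f)/(-42 + x))
(r(P, 371) + 1/(A - 283284)) + 281512 = ((19 + 371)/(-42 + 3/8) + 1/(-95686 - 283284)) + 281512 = (390/(-333/8) + 1/(-378970)) + 281512 = (-8/333*390 - 1/378970) + 281512 = (-1040/111 - 1/378970) + 281512 = -394128911/42065670 + 281512 = 11841596764129/42065670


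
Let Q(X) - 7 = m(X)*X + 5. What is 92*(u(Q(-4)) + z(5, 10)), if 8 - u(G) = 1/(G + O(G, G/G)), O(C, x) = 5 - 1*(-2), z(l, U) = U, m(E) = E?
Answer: 57868/35 ≈ 1653.4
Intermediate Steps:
Q(X) = 12 + X**2 (Q(X) = 7 + (X*X + 5) = 7 + (X**2 + 5) = 7 + (5 + X**2) = 12 + X**2)
O(C, x) = 7 (O(C, x) = 5 + 2 = 7)
u(G) = 8 - 1/(7 + G) (u(G) = 8 - 1/(G + 7) = 8 - 1/(7 + G))
92*(u(Q(-4)) + z(5, 10)) = 92*((55 + 8*(12 + (-4)**2))/(7 + (12 + (-4)**2)) + 10) = 92*((55 + 8*(12 + 16))/(7 + (12 + 16)) + 10) = 92*((55 + 8*28)/(7 + 28) + 10) = 92*((55 + 224)/35 + 10) = 92*((1/35)*279 + 10) = 92*(279/35 + 10) = 92*(629/35) = 57868/35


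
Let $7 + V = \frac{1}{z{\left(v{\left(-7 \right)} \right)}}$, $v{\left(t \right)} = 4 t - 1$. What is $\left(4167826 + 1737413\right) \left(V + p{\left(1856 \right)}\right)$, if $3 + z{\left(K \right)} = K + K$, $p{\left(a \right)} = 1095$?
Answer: $\frac{391912996713}{61} \approx 6.4248 \cdot 10^{9}$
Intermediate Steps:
$v{\left(t \right)} = -1 + 4 t$
$z{\left(K \right)} = -3 + 2 K$ ($z{\left(K \right)} = -3 + \left(K + K\right) = -3 + 2 K$)
$V = - \frac{428}{61}$ ($V = -7 + \frac{1}{-3 + 2 \left(-1 + 4 \left(-7\right)\right)} = -7 + \frac{1}{-3 + 2 \left(-1 - 28\right)} = -7 + \frac{1}{-3 + 2 \left(-29\right)} = -7 + \frac{1}{-3 - 58} = -7 + \frac{1}{-61} = -7 - \frac{1}{61} = - \frac{428}{61} \approx -7.0164$)
$\left(4167826 + 1737413\right) \left(V + p{\left(1856 \right)}\right) = \left(4167826 + 1737413\right) \left(- \frac{428}{61} + 1095\right) = 5905239 \cdot \frac{66367}{61} = \frac{391912996713}{61}$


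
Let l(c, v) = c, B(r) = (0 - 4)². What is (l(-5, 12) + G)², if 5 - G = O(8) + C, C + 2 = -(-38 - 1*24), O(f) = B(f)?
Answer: 5776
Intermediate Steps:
B(r) = 16 (B(r) = (-4)² = 16)
O(f) = 16
C = 60 (C = -2 - (-38 - 1*24) = -2 - (-38 - 24) = -2 - 1*(-62) = -2 + 62 = 60)
G = -71 (G = 5 - (16 + 60) = 5 - 1*76 = 5 - 76 = -71)
(l(-5, 12) + G)² = (-5 - 71)² = (-76)² = 5776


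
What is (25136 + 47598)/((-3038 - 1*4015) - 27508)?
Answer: -72734/34561 ≈ -2.1045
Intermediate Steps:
(25136 + 47598)/((-3038 - 1*4015) - 27508) = 72734/((-3038 - 4015) - 27508) = 72734/(-7053 - 27508) = 72734/(-34561) = 72734*(-1/34561) = -72734/34561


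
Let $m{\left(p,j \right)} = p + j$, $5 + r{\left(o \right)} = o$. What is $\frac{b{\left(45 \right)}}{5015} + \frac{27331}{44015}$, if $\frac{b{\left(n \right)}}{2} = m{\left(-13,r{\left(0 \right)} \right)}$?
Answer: $\frac{5419217}{8829409} \approx 0.61377$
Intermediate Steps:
$r{\left(o \right)} = -5 + o$
$m{\left(p,j \right)} = j + p$
$b{\left(n \right)} = -36$ ($b{\left(n \right)} = 2 \left(\left(-5 + 0\right) - 13\right) = 2 \left(-5 - 13\right) = 2 \left(-18\right) = -36$)
$\frac{b{\left(45 \right)}}{5015} + \frac{27331}{44015} = - \frac{36}{5015} + \frac{27331}{44015} = \frac{5419217}{8829409}$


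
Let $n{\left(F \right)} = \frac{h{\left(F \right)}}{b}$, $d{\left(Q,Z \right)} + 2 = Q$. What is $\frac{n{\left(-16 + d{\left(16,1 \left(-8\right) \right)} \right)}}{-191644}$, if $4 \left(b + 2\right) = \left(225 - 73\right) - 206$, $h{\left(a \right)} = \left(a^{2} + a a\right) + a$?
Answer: $\frac{3}{1485241} \approx 2.0199 \cdot 10^{-6}$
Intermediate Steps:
$h{\left(a \right)} = a + 2 a^{2}$ ($h{\left(a \right)} = \left(a^{2} + a^{2}\right) + a = 2 a^{2} + a = a + 2 a^{2}$)
$d{\left(Q,Z \right)} = -2 + Q$
$b = - \frac{31}{2}$ ($b = -2 + \frac{\left(225 - 73\right) - 206}{4} = -2 + \frac{152 - 206}{4} = -2 + \frac{1}{4} \left(-54\right) = -2 - \frac{27}{2} = - \frac{31}{2} \approx -15.5$)
$n{\left(F \right)} = - \frac{2 F \left(1 + 2 F\right)}{31}$ ($n{\left(F \right)} = \frac{F \left(1 + 2 F\right)}{- \frac{31}{2}} = F \left(1 + 2 F\right) \left(- \frac{2}{31}\right) = - \frac{2 F \left(1 + 2 F\right)}{31}$)
$\frac{n{\left(-16 + d{\left(16,1 \left(-8\right) \right)} \right)}}{-191644} = \frac{\left(- \frac{2}{31}\right) \left(-16 + \left(-2 + 16\right)\right) \left(1 + 2 \left(-16 + \left(-2 + 16\right)\right)\right)}{-191644} = - \frac{2 \left(-16 + 14\right) \left(1 + 2 \left(-16 + 14\right)\right)}{31} \left(- \frac{1}{191644}\right) = \left(- \frac{2}{31}\right) \left(-2\right) \left(1 + 2 \left(-2\right)\right) \left(- \frac{1}{191644}\right) = \left(- \frac{2}{31}\right) \left(-2\right) \left(1 - 4\right) \left(- \frac{1}{191644}\right) = \left(- \frac{2}{31}\right) \left(-2\right) \left(-3\right) \left(- \frac{1}{191644}\right) = \left(- \frac{12}{31}\right) \left(- \frac{1}{191644}\right) = \frac{3}{1485241}$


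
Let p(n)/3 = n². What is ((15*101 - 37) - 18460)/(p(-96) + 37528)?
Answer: -8491/32588 ≈ -0.26056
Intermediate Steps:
p(n) = 3*n²
((15*101 - 37) - 18460)/(p(-96) + 37528) = ((15*101 - 37) - 18460)/(3*(-96)² + 37528) = ((1515 - 37) - 18460)/(3*9216 + 37528) = (1478 - 18460)/(27648 + 37528) = -16982/65176 = -16982*1/65176 = -8491/32588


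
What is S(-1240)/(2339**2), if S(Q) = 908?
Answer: 908/5470921 ≈ 0.00016597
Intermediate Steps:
S(-1240)/(2339**2) = 908/(2339**2) = 908/5470921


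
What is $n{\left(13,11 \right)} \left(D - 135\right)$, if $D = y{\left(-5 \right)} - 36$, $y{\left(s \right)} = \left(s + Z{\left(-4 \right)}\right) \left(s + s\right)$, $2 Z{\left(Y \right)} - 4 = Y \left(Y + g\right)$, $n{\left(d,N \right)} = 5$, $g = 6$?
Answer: $-505$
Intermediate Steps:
$Z{\left(Y \right)} = 2 + \frac{Y \left(6 + Y\right)}{2}$ ($Z{\left(Y \right)} = 2 + \frac{Y \left(Y + 6\right)}{2} = 2 + \frac{Y \left(6 + Y\right)}{2}$)
$y{\left(s \right)} = 2 s \left(-2 + s\right)$ ($y{\left(s \right)} = \left(s + \left(2 + \frac{\left(-4\right)^{2}}{2} + 3 \left(-4\right)\right)\right) \left(s + s\right) = \left(s + \left(2 + \frac{1}{2} \cdot 16 - 12\right)\right) 2 s = \left(s + \left(2 + 8 - 12\right)\right) 2 s = \left(s - 2\right) 2 s = \left(-2 + s\right) 2 s = 2 s \left(-2 + s\right)$)
$D = 34$ ($D = 2 \left(-5\right) \left(-2 - 5\right) - 36 = 2 \left(-5\right) \left(-7\right) - 36 = 70 - 36 = 34$)
$n{\left(13,11 \right)} \left(D - 135\right) = 5 \left(34 - 135\right) = 5 \left(-101\right) = -505$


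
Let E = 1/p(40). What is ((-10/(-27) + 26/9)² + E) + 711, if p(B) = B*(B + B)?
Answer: 1683402329/2332800 ≈ 721.62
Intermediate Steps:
p(B) = 2*B² (p(B) = B*(2*B) = 2*B²)
E = 1/3200 (E = 1/(2*40²) = 1/(2*1600) = 1/3200 ≈ 0.00031250)
((-10/(-27) + 26/9)² + E) + 711 = ((-10/(-27) + 26/9)² + 1/3200) + 711 = ((-10*(-1/27) + 26*(⅑))² + 1/3200) + 711 = ((10/27 + 26/9)² + 1/3200) + 711 = ((88/27)² + 1/3200) + 711 = (7744/729 + 1/3200) + 711 = 24781529/2332800 + 711 = 1683402329/2332800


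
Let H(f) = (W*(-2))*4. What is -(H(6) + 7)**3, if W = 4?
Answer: 15625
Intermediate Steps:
H(f) = -32 (H(f) = (4*(-2))*4 = -8*4 = -32)
-(H(6) + 7)**3 = -(-32 + 7)**3 = -1*(-25)**3 = -1*(-15625) = 15625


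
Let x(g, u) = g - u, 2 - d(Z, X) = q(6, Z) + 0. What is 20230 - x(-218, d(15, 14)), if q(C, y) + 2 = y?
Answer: 20437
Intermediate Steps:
q(C, y) = -2 + y
d(Z, X) = 4 - Z (d(Z, X) = 2 - ((-2 + Z) + 0) = 2 - (-2 + Z) = 2 + (2 - Z) = 4 - Z)
20230 - x(-218, d(15, 14)) = 20230 - (-218 - (4 - 1*15)) = 20230 - (-218 - (4 - 15)) = 20230 - (-218 - 1*(-11)) = 20230 - (-218 + 11) = 20230 - 1*(-207) = 20230 + 207 = 20437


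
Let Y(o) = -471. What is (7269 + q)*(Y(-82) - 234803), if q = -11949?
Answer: 1101082320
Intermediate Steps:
(7269 + q)*(Y(-82) - 234803) = (7269 - 11949)*(-471 - 234803) = -4680*(-235274) = 1101082320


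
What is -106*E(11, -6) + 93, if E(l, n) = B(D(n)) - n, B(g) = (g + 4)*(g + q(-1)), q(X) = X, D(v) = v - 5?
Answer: -9447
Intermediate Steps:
D(v) = -5 + v
B(g) = (-1 + g)*(4 + g) (B(g) = (g + 4)*(g - 1) = (4 + g)*(-1 + g) = (-1 + g)*(4 + g))
E(l, n) = -19 + (-5 + n)**2 + 2*n (E(l, n) = (-4 + (-5 + n)**2 + 3*(-5 + n)) - n = (-4 + (-5 + n)**2 + (-15 + 3*n)) - n = (-19 + (-5 + n)**2 + 3*n) - n = -19 + (-5 + n)**2 + 2*n)
-106*E(11, -6) + 93 = -106*(6 + (-6)**2 - 8*(-6)) + 93 = -106*(6 + 36 + 48) + 93 = -106*90 + 93 = -9540 + 93 = -9447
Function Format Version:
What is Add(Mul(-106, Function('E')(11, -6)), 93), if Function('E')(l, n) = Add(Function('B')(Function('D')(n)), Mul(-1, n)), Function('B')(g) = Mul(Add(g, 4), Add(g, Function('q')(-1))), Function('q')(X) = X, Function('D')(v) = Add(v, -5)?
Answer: -9447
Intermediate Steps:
Function('D')(v) = Add(-5, v)
Function('B')(g) = Mul(Add(-1, g), Add(4, g)) (Function('B')(g) = Mul(Add(g, 4), Add(g, -1)) = Mul(Add(4, g), Add(-1, g)) = Mul(Add(-1, g), Add(4, g)))
Function('E')(l, n) = Add(-19, Pow(Add(-5, n), 2), Mul(2, n)) (Function('E')(l, n) = Add(Add(-4, Pow(Add(-5, n), 2), Mul(3, Add(-5, n))), Mul(-1, n)) = Add(Add(-4, Pow(Add(-5, n), 2), Add(-15, Mul(3, n))), Mul(-1, n)) = Add(Add(-19, Pow(Add(-5, n), 2), Mul(3, n)), Mul(-1, n)) = Add(-19, Pow(Add(-5, n), 2), Mul(2, n)))
Add(Mul(-106, Function('E')(11, -6)), 93) = Add(Mul(-106, Add(6, Pow(-6, 2), Mul(-8, -6))), 93) = Add(Mul(-106, Add(6, 36, 48)), 93) = Add(Mul(-106, 90), 93) = Add(-9540, 93) = -9447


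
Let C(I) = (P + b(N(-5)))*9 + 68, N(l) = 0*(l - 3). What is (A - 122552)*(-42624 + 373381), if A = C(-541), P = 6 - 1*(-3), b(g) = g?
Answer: -40485649071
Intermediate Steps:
N(l) = 0 (N(l) = 0*(-3 + l) = 0)
P = 9 (P = 6 + 3 = 9)
C(I) = 149 (C(I) = (9 + 0)*9 + 68 = 9*9 + 68 = 81 + 68 = 149)
A = 149
(A - 122552)*(-42624 + 373381) = (149 - 122552)*(-42624 + 373381) = -122403*330757 = -40485649071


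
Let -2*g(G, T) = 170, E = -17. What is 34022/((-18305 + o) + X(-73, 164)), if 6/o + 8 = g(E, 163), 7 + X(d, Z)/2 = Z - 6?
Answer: -1054682/558095 ≈ -1.8898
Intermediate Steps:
X(d, Z) = -26 + 2*Z (X(d, Z) = -14 + 2*(Z - 6) = -14 + 2*(-6 + Z) = -14 + (-12 + 2*Z) = -26 + 2*Z)
g(G, T) = -85 (g(G, T) = -½*170 = -85)
o = -2/31 (o = 6/(-8 - 85) = 6/(-93) = 6*(-1/93) = -2/31 ≈ -0.064516)
34022/((-18305 + o) + X(-73, 164)) = 34022/((-18305 - 2/31) + (-26 + 2*164)) = 34022/(-567457/31 + (-26 + 328)) = 34022/(-567457/31 + 302) = 34022/(-558095/31) = 34022*(-31/558095) = -1054682/558095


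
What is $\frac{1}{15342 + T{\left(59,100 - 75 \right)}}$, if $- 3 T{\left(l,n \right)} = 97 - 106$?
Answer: $\frac{1}{15345} \approx 6.5168 \cdot 10^{-5}$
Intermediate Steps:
$T{\left(l,n \right)} = 3$ ($T{\left(l,n \right)} = - \frac{97 - 106}{3} = \left(- \frac{1}{3}\right) \left(-9\right) = 3$)
$\frac{1}{15342 + T{\left(59,100 - 75 \right)}} = \frac{1}{15342 + 3} = \frac{1}{15345}$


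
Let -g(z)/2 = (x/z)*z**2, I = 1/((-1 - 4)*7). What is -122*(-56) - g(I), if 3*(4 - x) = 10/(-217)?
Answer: 155661892/22785 ≈ 6831.8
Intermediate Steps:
x = 2614/651 (x = 4 - 10/(3*(-217)) = 4 - 10*(-1)/(3*217) = 4 - 1/3*(-10/217) = 4 + 10/651 = 2614/651 ≈ 4.0154)
I = -1/35 (I = 1/(-5*7) = 1/(-35) = -1/35 ≈ -0.028571)
g(z) = -5228*z/651 (g(z) = -2*2614/(651*z)*z**2 = -5228*z/651)
-122*(-56) - g(I) = -122*(-56) - (-5228)*(-1)/(651*35) = 6832 - 1*5228/22785 = 6832 - 5228/22785 = 155661892/22785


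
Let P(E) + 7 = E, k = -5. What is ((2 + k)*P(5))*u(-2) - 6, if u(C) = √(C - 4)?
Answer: -6 + 6*I*√6 ≈ -6.0 + 14.697*I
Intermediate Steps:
P(E) = -7 + E
u(C) = √(-4 + C)
((2 + k)*P(5))*u(-2) - 6 = ((2 - 5)*(-7 + 5))*√(-4 - 2) - 6 = (-3*(-2))*√(-6) - 6 = 6*(I*√6) - 6 = 6*I*√6 - 6 = -6 + 6*I*√6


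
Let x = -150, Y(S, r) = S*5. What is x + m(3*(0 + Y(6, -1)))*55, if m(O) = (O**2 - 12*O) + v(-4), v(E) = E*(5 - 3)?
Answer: 385510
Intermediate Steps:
Y(S, r) = 5*S
v(E) = 2*E (v(E) = E*2 = 2*E)
m(O) = -8 + O**2 - 12*O (m(O) = (O**2 - 12*O) + 2*(-4) = (O**2 - 12*O) - 8 = -8 + O**2 - 12*O)
x + m(3*(0 + Y(6, -1)))*55 = -150 + (-8 + (3*(0 + 5*6))**2 - 36*(0 + 5*6))*55 = -150 + (-8 + (3*(0 + 30))**2 - 36*(0 + 30))*55 = -150 + (-8 + (3*30)**2 - 36*30)*55 = -150 + (-8 + 90**2 - 12*90)*55 = -150 + (-8 + 8100 - 1080)*55 = -150 + 7012*55 = -150 + 385660 = 385510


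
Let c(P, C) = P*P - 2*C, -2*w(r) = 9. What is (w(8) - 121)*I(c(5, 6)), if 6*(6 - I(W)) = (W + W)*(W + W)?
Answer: 40160/3 ≈ 13387.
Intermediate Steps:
w(r) = -9/2 (w(r) = -1/2*9 = -9/2)
c(P, C) = P**2 - 2*C
I(W) = 6 - 2*W**2/3 (I(W) = 6 - (W + W)*(W + W)/6 = 6 - 2*W*2*W/6 = 6 - 2*W**2/3)
(w(8) - 121)*I(c(5, 6)) = (-9/2 - 121)*(6 - 2*(5**2 - 2*6)**2/3) = -251*(6 - 2*(25 - 12)**2/3)/2 = -251*(6 - 2/3*13**2)/2 = -251*(6 - 2/3*169)/2 = -251*(6 - 338/3)/2 = -251/2*(-320/3) = 40160/3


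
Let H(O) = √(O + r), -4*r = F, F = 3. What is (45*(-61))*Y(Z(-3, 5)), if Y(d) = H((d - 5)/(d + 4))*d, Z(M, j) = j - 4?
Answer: -549*I*√155/2 ≈ -3417.5*I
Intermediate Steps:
r = -¾ (r = -¼*3 = -¾ ≈ -0.75000)
Z(M, j) = -4 + j
H(O) = √(-¾ + O) (H(O) = √(O - ¾) = √(-¾ + O))
Y(d) = d*√(-3 + 4*(-5 + d)/(4 + d))/2 (Y(d) = (√(-3 + 4*((d - 5)/(d + 4)))/2)*d = (√(-3 + 4*((-5 + d)/(4 + d)))/2)*d = (√(-3 + 4*(-5 + d)/(4 + d))/2)*d = d*√(-3 + 4*(-5 + d)/(4 + d))/2)
(45*(-61))*Y(Z(-3, 5)) = (45*(-61))*((-4 + 5)*√((-32 + (-4 + 5))/(4 + (-4 + 5)))/2) = -2745*√((-32 + 1)/(4 + 1))/2 = -2745*√(-31/5)/2 = -2745*I*√155/5/2 = -549*I*√155/2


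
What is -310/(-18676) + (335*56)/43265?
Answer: 36377391/80801714 ≈ 0.45021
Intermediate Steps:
-310/(-18676) + (335*56)/43265 = -310*(-1/18676) + 18760*(1/43265) = 155/9338 + 3752/8653 = 36377391/80801714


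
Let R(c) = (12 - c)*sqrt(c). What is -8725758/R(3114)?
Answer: 1454293*sqrt(346)/536646 ≈ 50.408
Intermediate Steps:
R(c) = sqrt(c)*(12 - c)
-8725758/R(3114) = -8725758*sqrt(346)/(1038*(12 - 1*3114)) = -8725758*sqrt(346)/(1038*(12 - 3114)) = -8725758*(-sqrt(346)/3219876) = -(-1454293)*sqrt(346)/536646 = 1454293*sqrt(346)/536646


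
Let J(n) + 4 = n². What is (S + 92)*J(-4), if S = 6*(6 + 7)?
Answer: 2040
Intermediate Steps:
S = 78 (S = 6*13 = 78)
J(n) = -4 + n²
(S + 92)*J(-4) = (78 + 92)*(-4 + (-4)²) = 170*(-4 + 16) = 170*12 = 2040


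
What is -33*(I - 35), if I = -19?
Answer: 1782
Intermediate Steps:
-33*(I - 35) = -33*(-19 - 35) = -33*(-54) = -1*(-1782) = 1782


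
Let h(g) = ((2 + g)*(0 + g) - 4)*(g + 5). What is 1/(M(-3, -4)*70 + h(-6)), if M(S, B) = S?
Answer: -1/230 ≈ -0.0043478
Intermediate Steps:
h(g) = (-4 + g*(2 + g))*(5 + g) (h(g) = ((2 + g)*g - 4)*(5 + g) = (g*(2 + g) - 4)*(5 + g) = (-4 + g*(2 + g))*(5 + g))
1/(M(-3, -4)*70 + h(-6)) = 1/(-3*70 + (-20 + (-6)**3 + 6*(-6) + 7*(-6)**2)) = 1/(-210 + (-20 - 216 - 36 + 7*36)) = 1/(-210 + (-20 - 216 - 36 + 252)) = 1/(-210 - 20) = 1/(-230) = -1/230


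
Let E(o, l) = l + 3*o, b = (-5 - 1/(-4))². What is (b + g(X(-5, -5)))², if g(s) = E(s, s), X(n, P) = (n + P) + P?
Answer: 358801/256 ≈ 1401.6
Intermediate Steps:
X(n, P) = n + 2*P (X(n, P) = (P + n) + P = n + 2*P)
b = 361/16 (b = (-5 - 1*(-¼))² = (-5 + ¼)² = (-19/4)² = 361/16 ≈ 22.563)
g(s) = 4*s (g(s) = s + 3*s = 4*s)
(b + g(X(-5, -5)))² = (361/16 + 4*(-5 + 2*(-5)))² = (361/16 + 4*(-5 - 10))² = (361/16 + 4*(-15))² = (361/16 - 60)² = (-599/16)² = 358801/256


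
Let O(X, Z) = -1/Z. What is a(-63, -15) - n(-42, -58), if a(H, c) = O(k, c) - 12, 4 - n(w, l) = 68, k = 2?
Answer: 781/15 ≈ 52.067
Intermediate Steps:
n(w, l) = -64 (n(w, l) = 4 - 1*68 = 4 - 68 = -64)
a(H, c) = -12 - 1/c (a(H, c) = -1/c - 12 = -12 - 1/c)
a(-63, -15) - n(-42, -58) = (-12 - 1/(-15)) - 1*(-64) = (-12 - 1*(-1/15)) + 64 = (-12 + 1/15) + 64 = -179/15 + 64 = 781/15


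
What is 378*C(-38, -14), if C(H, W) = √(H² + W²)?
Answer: 756*√410 ≈ 15308.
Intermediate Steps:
378*C(-38, -14) = 378*√((-38)² + (-14)²) = 378*√(1444 + 196) = 378*√1640 = 378*(2*√410) = 756*√410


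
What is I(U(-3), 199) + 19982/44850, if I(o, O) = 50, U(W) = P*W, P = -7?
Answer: 1131241/22425 ≈ 50.446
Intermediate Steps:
U(W) = -7*W
I(U(-3), 199) + 19982/44850 = 50 + 19982/44850 = 50 + 19982*(1/44850) = 50 + 9991/22425 = 1131241/22425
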